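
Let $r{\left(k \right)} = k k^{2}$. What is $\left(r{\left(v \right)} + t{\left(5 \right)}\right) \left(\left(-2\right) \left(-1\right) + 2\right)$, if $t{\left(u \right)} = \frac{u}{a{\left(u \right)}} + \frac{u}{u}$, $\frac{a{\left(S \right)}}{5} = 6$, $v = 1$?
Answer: $\frac{26}{3} \approx 8.6667$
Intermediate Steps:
$a{\left(S \right)} = 30$ ($a{\left(S \right)} = 5 \cdot 6 = 30$)
$t{\left(u \right)} = 1 + \frac{u}{30}$ ($t{\left(u \right)} = \frac{u}{30} + \frac{u}{u} = u \frac{1}{30} + 1 = \frac{u}{30} + 1 = 1 + \frac{u}{30}$)
$r{\left(k \right)} = k^{3}$
$\left(r{\left(v \right)} + t{\left(5 \right)}\right) \left(\left(-2\right) \left(-1\right) + 2\right) = \left(1^{3} + \left(1 + \frac{1}{30} \cdot 5\right)\right) \left(\left(-2\right) \left(-1\right) + 2\right) = \left(1 + \left(1 + \frac{1}{6}\right)\right) \left(2 + 2\right) = \left(1 + \frac{7}{6}\right) 4 = \frac{13}{6} \cdot 4 = \frac{26}{3}$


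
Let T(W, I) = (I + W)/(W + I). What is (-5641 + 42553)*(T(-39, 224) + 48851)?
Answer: 1803225024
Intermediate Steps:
T(W, I) = 1 (T(W, I) = (I + W)/(I + W) = 1)
(-5641 + 42553)*(T(-39, 224) + 48851) = (-5641 + 42553)*(1 + 48851) = 36912*48852 = 1803225024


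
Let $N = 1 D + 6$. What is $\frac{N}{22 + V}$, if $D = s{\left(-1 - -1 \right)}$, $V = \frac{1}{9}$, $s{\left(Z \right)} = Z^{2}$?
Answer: $\frac{54}{199} \approx 0.27136$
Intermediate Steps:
$V = \frac{1}{9} \approx 0.11111$
$D = 0$ ($D = \left(-1 - -1\right)^{2} = \left(-1 + 1\right)^{2} = 0^{2} = 0$)
$N = 6$ ($N = 1 \cdot 0 + 6 = 0 + 6 = 6$)
$\frac{N}{22 + V} = \frac{6}{22 + \frac{1}{9}} = \frac{6}{\frac{199}{9}} = 6 \cdot \frac{9}{199} = \frac{54}{199}$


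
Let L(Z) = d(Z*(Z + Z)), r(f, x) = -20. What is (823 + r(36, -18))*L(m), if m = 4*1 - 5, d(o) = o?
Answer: 1606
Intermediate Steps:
m = -1 (m = 4 - 5 = -1)
L(Z) = 2*Z² (L(Z) = Z*(Z + Z) = Z*(2*Z) = 2*Z²)
(823 + r(36, -18))*L(m) = (823 - 20)*(2*(-1)²) = 803*(2*1) = 803*2 = 1606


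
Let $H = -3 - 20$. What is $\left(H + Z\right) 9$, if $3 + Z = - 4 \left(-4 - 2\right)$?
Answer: $-18$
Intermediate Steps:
$H = -23$ ($H = -3 - 20 = -23$)
$Z = 21$ ($Z = -3 - 4 \left(-4 - 2\right) = -3 - -24 = -3 + 24 = 21$)
$\left(H + Z\right) 9 = \left(-23 + 21\right) 9 = \left(-2\right) 9 = -18$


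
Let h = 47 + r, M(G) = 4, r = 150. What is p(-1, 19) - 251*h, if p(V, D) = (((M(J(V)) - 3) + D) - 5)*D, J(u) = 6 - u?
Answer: -49162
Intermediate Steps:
p(V, D) = D*(-4 + D) (p(V, D) = (((4 - 3) + D) - 5)*D = ((1 + D) - 5)*D = (-4 + D)*D = D*(-4 + D))
h = 197 (h = 47 + 150 = 197)
p(-1, 19) - 251*h = 19*(-4 + 19) - 251*197 = 19*15 - 49447 = 285 - 49447 = -49162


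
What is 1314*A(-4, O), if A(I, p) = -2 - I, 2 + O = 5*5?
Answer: 2628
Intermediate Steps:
O = 23 (O = -2 + 5*5 = -2 + 25 = 23)
1314*A(-4, O) = 1314*(-2 - 1*(-4)) = 1314*(-2 + 4) = 1314*2 = 2628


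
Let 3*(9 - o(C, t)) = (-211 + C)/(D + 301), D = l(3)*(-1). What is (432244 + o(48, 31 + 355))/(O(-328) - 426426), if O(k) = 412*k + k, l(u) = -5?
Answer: -396808417/515815020 ≈ -0.76928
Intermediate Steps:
D = 5 (D = -5*(-1) = 5)
o(C, t) = 8473/918 - C/918 (o(C, t) = 9 - (-211 + C)/(3*(5 + 301)) = 9 - (-211 + C)/(3*306) = 9 - (-211/306 + C/306)/3 = 9 + (211/918 - C/918) = 8473/918 - C/918)
O(k) = 413*k
(432244 + o(48, 31 + 355))/(O(-328) - 426426) = (432244 + (8473/918 - 1/918*48))/(413*(-328) - 426426) = (432244 + (8473/918 - 8/153))/(-135464 - 426426) = (432244 + 8425/918)/(-561890) = (396808417/918)*(-1/561890) = -396808417/515815020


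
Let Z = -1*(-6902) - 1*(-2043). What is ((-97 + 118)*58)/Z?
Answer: 1218/8945 ≈ 0.13617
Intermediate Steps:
Z = 8945 (Z = 6902 + 2043 = 8945)
((-97 + 118)*58)/Z = ((-97 + 118)*58)/8945 = (21*58)*(1/8945) = 1218*(1/8945) = 1218/8945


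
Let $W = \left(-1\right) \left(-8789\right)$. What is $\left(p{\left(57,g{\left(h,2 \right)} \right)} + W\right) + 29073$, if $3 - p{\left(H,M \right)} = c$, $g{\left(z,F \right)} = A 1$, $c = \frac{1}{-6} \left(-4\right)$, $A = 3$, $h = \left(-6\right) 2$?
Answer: $\frac{113593}{3} \approx 37864.0$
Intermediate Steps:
$h = -12$
$c = \frac{2}{3}$ ($c = \left(- \frac{1}{6}\right) \left(-4\right) = \frac{2}{3} \approx 0.66667$)
$W = 8789$
$g{\left(z,F \right)} = 3$ ($g{\left(z,F \right)} = 3 \cdot 1 = 3$)
$p{\left(H,M \right)} = \frac{7}{3}$ ($p{\left(H,M \right)} = 3 - \frac{2}{3} = \frac{7}{3}$)
$\left(p{\left(57,g{\left(h,2 \right)} \right)} + W\right) + 29073 = \left(\frac{7}{3} + 8789\right) + 29073 = \frac{26374}{3} + 29073 = \frac{113593}{3}$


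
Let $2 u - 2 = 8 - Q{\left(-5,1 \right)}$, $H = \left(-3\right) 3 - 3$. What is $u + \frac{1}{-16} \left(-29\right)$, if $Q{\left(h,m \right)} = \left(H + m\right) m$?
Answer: $\frac{197}{16} \approx 12.313$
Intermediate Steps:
$H = -12$ ($H = -9 - 3 = -12$)
$Q{\left(h,m \right)} = m \left(-12 + m\right)$ ($Q{\left(h,m \right)} = \left(-12 + m\right) m = m \left(-12 + m\right)$)
$u = \frac{21}{2}$ ($u = 1 + \frac{8 - 1 \left(-12 + 1\right)}{2} = 1 + \frac{8 - 1 \left(-11\right)}{2} = 1 + \frac{8 - -11}{2} = 1 + \frac{8 + 11}{2} = 1 + \frac{1}{2} \cdot 19 = 1 + \frac{19}{2} = \frac{21}{2} \approx 10.5$)
$u + \frac{1}{-16} \left(-29\right) = \frac{21}{2} + \frac{1}{-16} \left(-29\right) = \frac{21}{2} - - \frac{29}{16} = \frac{21}{2} + \frac{29}{16} = \frac{197}{16}$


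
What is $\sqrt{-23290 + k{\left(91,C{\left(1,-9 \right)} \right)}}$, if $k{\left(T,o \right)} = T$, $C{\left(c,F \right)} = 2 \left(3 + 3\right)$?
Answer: $i \sqrt{23199} \approx 152.31 i$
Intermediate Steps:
$C{\left(c,F \right)} = 12$ ($C{\left(c,F \right)} = 2 \cdot 6 = 12$)
$\sqrt{-23290 + k{\left(91,C{\left(1,-9 \right)} \right)}} = \sqrt{-23290 + 91} = \sqrt{-23199} = i \sqrt{23199}$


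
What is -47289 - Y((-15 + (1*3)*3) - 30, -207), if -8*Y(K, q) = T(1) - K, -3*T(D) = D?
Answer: -1134829/24 ≈ -47285.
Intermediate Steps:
T(D) = -D/3
Y(K, q) = 1/24 + K/8 (Y(K, q) = -(-⅓*1 - K)/8 = -(-⅓ - K)/8 = 1/24 + K/8)
-47289 - Y((-15 + (1*3)*3) - 30, -207) = -47289 - (1/24 + ((-15 + (1*3)*3) - 30)/8) = -47289 - (1/24 + ((-15 + 3*3) - 30)/8) = -47289 - (1/24 + ((-15 + 9) - 30)/8) = -47289 - (1/24 + (-6 - 30)/8) = -47289 - (1/24 + (⅛)*(-36)) = -47289 - (1/24 - 9/2) = -47289 - 1*(-107/24) = -47289 + 107/24 = -1134829/24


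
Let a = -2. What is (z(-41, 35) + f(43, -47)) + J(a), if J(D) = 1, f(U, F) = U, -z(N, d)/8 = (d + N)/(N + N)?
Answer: 1780/41 ≈ 43.415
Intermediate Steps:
z(N, d) = -4*(N + d)/N (z(N, d) = -8*(d + N)/(N + N) = -8*(N + d)/(2*N) = -8*(N + d)*1/(2*N) = -4*(N + d)/N)
(z(-41, 35) + f(43, -47)) + J(a) = ((-4 - 4*35/(-41)) + 43) + 1 = ((-4 - 4*35*(-1/41)) + 43) + 1 = ((-4 + 140/41) + 43) + 1 = (-24/41 + 43) + 1 = 1739/41 + 1 = 1780/41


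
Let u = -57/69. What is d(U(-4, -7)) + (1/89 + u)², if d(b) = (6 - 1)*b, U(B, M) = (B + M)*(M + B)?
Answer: 2537858669/4190209 ≈ 605.66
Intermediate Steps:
U(B, M) = (B + M)² (U(B, M) = (B + M)*(B + M) = (B + M)²)
u = -19/23 (u = -57*1/69 = -19/23 ≈ -0.82609)
d(b) = 5*b
d(U(-4, -7)) + (1/89 + u)² = 5*(-4 - 7)² + (1/89 - 19/23)² = 5*(-11)² + (1/89 - 19/23)² = 5*121 + (-1668/2047)² = 605 + 2782224/4190209 = 2537858669/4190209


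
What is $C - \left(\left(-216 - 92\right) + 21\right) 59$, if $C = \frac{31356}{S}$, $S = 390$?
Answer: $\frac{85067}{5} \approx 17013.0$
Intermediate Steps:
$C = \frac{402}{5}$ ($C = \frac{31356}{390} = 31356 \cdot \frac{1}{390} = \frac{402}{5} \approx 80.4$)
$C - \left(\left(-216 - 92\right) + 21\right) 59 = \frac{402}{5} - \left(\left(-216 - 92\right) + 21\right) 59 = \frac{402}{5} - \left(-308 + 21\right) 59 = \frac{402}{5} - \left(-287\right) 59 = \frac{402}{5} - -16933 = \frac{402}{5} + 16933 = \frac{85067}{5}$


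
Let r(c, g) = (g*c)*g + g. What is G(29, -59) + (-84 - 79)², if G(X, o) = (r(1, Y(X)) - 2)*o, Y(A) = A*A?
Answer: -41752511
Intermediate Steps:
Y(A) = A²
r(c, g) = g + c*g² (r(c, g) = (c*g)*g + g = c*g² + g = g + c*g²)
G(X, o) = o*(-2 + X²*(1 + X²)) (G(X, o) = (X²*(1 + 1*X²) - 2)*o = (X²*(1 + X²) - 2)*o = (-2 + X²*(1 + X²))*o = o*(-2 + X²*(1 + X²)))
G(29, -59) + (-84 - 79)² = -59*(-2 + 29² + 29⁴) + (-84 - 79)² = -59*(-2 + 841 + 707281) + (-163)² = -59*708120 + 26569 = -41779080 + 26569 = -41752511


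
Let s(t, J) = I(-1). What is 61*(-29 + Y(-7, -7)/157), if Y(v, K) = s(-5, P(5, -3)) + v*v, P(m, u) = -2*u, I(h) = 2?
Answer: -274622/157 ≈ -1749.2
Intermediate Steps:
s(t, J) = 2
Y(v, K) = 2 + v**2 (Y(v, K) = 2 + v*v = 2 + v**2)
61*(-29 + Y(-7, -7)/157) = 61*(-29 + (2 + (-7)**2)/157) = 61*(-29 + (2 + 49)*(1/157)) = 61*(-29 + 51*(1/157)) = 61*(-29 + 51/157) = 61*(-4502/157) = -274622/157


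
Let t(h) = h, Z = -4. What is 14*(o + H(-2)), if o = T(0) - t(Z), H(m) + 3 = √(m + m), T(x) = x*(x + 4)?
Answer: 14 + 28*I ≈ 14.0 + 28.0*I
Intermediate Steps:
T(x) = x*(4 + x)
H(m) = -3 + √2*√m (H(m) = -3 + √(m + m) = -3 + √(2*m) = -3 + √2*√m)
o = 4 (o = 0*(4 + 0) - 1*(-4) = 0*4 + 4 = 0 + 4 = 4)
14*(o + H(-2)) = 14*(4 + (-3 + √2*√(-2))) = 14*(4 + (-3 + √2*(I*√2))) = 14*(4 + (-3 + 2*I)) = 14*(1 + 2*I) = 14 + 28*I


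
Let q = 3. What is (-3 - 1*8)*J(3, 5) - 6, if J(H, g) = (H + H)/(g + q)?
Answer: -57/4 ≈ -14.250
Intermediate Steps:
J(H, g) = 2*H/(3 + g) (J(H, g) = (H + H)/(g + 3) = (2*H)/(3 + g) = 2*H/(3 + g))
(-3 - 1*8)*J(3, 5) - 6 = (-3 - 1*8)*(2*3/(3 + 5)) - 6 = (-3 - 8)*(2*3/8) - 6 = -22*3/8 - 6 = -11*¾ - 6 = -33/4 - 6 = -57/4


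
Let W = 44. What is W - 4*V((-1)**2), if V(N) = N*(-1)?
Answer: 48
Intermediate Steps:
V(N) = -N
W - 4*V((-1)**2) = 44 - (-4)*(-1)**2 = 44 - (-4) = 44 - 4*(-1) = 44 + 4 = 48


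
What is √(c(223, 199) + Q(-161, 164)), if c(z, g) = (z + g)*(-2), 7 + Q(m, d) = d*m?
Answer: I*√27255 ≈ 165.09*I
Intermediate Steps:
Q(m, d) = -7 + d*m
c(z, g) = -2*g - 2*z (c(z, g) = (g + z)*(-2) = -2*g - 2*z)
√(c(223, 199) + Q(-161, 164)) = √((-2*199 - 2*223) + (-7 + 164*(-161))) = √((-398 - 446) + (-7 - 26404)) = √(-844 - 26411) = √(-27255) = I*√27255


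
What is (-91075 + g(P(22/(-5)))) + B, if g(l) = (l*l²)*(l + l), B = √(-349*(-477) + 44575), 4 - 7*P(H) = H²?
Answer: -85374902128003/937890625 + 2*√52762 ≈ -90569.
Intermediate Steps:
P(H) = 4/7 - H²/7
B = 2*√52762 (B = √(166473 + 44575) = √211048 = 2*√52762 ≈ 459.40)
g(l) = 2*l⁴ (g(l) = l³*(2*l) = 2*l⁴)
(-91075 + g(P(22/(-5)))) + B = (-91075 + 2*(4/7 - (22/(-5))²/7)⁴) + 2*√52762 = (-91075 + 2*(4/7 - (22*(-⅕))²/7)⁴) + 2*√52762 = (-91075 + 2*(4/7 - (-22/5)²/7)⁴) + 2*√52762 = (-91075 + 2*(4/7 - ⅐*484/25)⁴) + 2*√52762 = (-91075 + 2*(4/7 - 484/175)⁴) + 2*√52762 = (-91075 + 2*(-384/175)⁴) + 2*√52762 = (-91075 + 2*(21743271936/937890625)) + 2*√52762 = (-91075 + 43486543872/937890625) + 2*√52762 = -85374902128003/937890625 + 2*√52762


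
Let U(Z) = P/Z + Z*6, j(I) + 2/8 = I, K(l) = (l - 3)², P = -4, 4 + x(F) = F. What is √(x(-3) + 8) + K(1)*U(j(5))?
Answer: 2121/19 ≈ 111.63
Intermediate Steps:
x(F) = -4 + F
K(l) = (-3 + l)²
j(I) = -¼ + I
U(Z) = -4/Z + 6*Z (U(Z) = -4/Z + Z*6 = -4/Z + 6*Z)
√(x(-3) + 8) + K(1)*U(j(5)) = √((-4 - 3) + 8) + (-3 + 1)²*(-4/(-¼ + 5) + 6*(-¼ + 5)) = √(-7 + 8) + (-2)²*(-4/19/4 + 6*(19/4)) = √1 + 4*(-4*4/19 + 57/2) = 1 + 4*(-16/19 + 57/2) = 1 + 4*(1051/38) = 1 + 2102/19 = 2121/19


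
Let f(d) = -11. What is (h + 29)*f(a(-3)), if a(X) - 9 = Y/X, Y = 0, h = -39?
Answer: 110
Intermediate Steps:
a(X) = 9 (a(X) = 9 + 0/X = 9 + 0 = 9)
(h + 29)*f(a(-3)) = (-39 + 29)*(-11) = -10*(-11) = 110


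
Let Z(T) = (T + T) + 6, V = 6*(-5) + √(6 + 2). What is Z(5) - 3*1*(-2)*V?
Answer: -164 + 12*√2 ≈ -147.03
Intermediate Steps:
V = -30 + 2*√2 (V = -30 + √8 = -30 + 2*√2 ≈ -27.172)
Z(T) = 6 + 2*T (Z(T) = 2*T + 6 = 6 + 2*T)
Z(5) - 3*1*(-2)*V = (6 + 2*5) - 3*1*(-2)*(-30 + 2*√2) = (6 + 10) - (-6)*(-30 + 2*√2) = 16 - 3*(60 - 4*√2) = 16 + (-180 + 12*√2) = -164 + 12*√2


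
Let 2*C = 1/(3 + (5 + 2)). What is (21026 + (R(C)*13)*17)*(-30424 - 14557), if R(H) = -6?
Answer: -886125700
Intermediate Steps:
C = 1/20 (C = 1/(2*(3 + (5 + 2))) = 1/(2*(3 + 7)) = (½)/10 = (½)*(⅒) = 1/20 ≈ 0.050000)
(21026 + (R(C)*13)*17)*(-30424 - 14557) = (21026 - 6*13*17)*(-30424 - 14557) = (21026 - 78*17)*(-44981) = (21026 - 1326)*(-44981) = 19700*(-44981) = -886125700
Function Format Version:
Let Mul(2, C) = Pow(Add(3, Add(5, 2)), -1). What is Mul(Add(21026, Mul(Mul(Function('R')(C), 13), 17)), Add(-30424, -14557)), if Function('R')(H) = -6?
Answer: -886125700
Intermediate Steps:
C = Rational(1, 20) (C = Mul(Rational(1, 2), Pow(Add(3, Add(5, 2)), -1)) = Mul(Rational(1, 2), Pow(Add(3, 7), -1)) = Mul(Rational(1, 2), Pow(10, -1)) = Mul(Rational(1, 2), Rational(1, 10)) = Rational(1, 20) ≈ 0.050000)
Mul(Add(21026, Mul(Mul(Function('R')(C), 13), 17)), Add(-30424, -14557)) = Mul(Add(21026, Mul(Mul(-6, 13), 17)), Add(-30424, -14557)) = Mul(Add(21026, Mul(-78, 17)), -44981) = Mul(Add(21026, -1326), -44981) = Mul(19700, -44981) = -886125700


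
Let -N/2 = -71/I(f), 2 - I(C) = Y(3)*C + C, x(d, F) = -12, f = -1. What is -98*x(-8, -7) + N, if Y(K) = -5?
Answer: 1105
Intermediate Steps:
I(C) = 2 + 4*C (I(C) = 2 - (-5*C + C) = 2 - (-4)*C = 2 + 4*C)
N = -71 (N = -(-142)/(2 + 4*(-1)) = -(-142)/(2 - 4) = -(-142)/(-2) = -(-142)*(-1)/2 = -2*71/2 = -71)
-98*x(-8, -7) + N = -98*(-12) - 71 = 1176 - 71 = 1105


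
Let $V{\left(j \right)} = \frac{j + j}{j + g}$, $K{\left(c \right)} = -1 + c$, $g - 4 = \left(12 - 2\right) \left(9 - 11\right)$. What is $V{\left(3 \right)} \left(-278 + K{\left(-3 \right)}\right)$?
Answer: $\frac{1692}{13} \approx 130.15$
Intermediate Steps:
$g = -16$ ($g = 4 + \left(12 - 2\right) \left(9 - 11\right) = 4 + 10 \left(-2\right) = 4 - 20 = -16$)
$V{\left(j \right)} = \frac{2 j}{-16 + j}$ ($V{\left(j \right)} = \frac{j + j}{j - 16} = \frac{2 j}{-16 + j}$)
$V{\left(3 \right)} \left(-278 + K{\left(-3 \right)}\right) = 2 \cdot 3 \frac{1}{-16 + 3} \left(-278 - 4\right) = 2 \cdot 3 \frac{1}{-13} \left(-278 - 4\right) = 2 \cdot 3 \left(- \frac{1}{13}\right) \left(-282\right) = \left(- \frac{6}{13}\right) \left(-282\right) = \frac{1692}{13}$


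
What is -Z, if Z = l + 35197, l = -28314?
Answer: -6883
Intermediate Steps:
Z = 6883 (Z = -28314 + 35197 = 6883)
-Z = -1*6883 = -6883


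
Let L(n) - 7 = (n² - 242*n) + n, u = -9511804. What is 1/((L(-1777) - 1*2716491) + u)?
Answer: -1/8642302 ≈ -1.1571e-7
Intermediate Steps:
L(n) = 7 + n² - 241*n (L(n) = 7 + ((n² - 242*n) + n) = 7 + (n² - 241*n) = 7 + n² - 241*n)
1/((L(-1777) - 1*2716491) + u) = 1/(((7 + (-1777)² - 241*(-1777)) - 1*2716491) - 9511804) = 1/(((7 + 3157729 + 428257) - 2716491) - 9511804) = 1/((3585993 - 2716491) - 9511804) = 1/(869502 - 9511804) = 1/(-8642302) = -1/8642302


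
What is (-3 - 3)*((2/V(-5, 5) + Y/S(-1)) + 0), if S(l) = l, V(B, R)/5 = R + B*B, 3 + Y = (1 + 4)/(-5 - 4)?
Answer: -1606/75 ≈ -21.413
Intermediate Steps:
Y = -32/9 (Y = -3 + (1 + 4)/(-5 - 4) = -3 + 5/(-9) = -3 + 5*(-⅑) = -3 - 5/9 = -32/9 ≈ -3.5556)
V(B, R) = 5*R + 5*B² (V(B, R) = 5*(R + B*B) = 5*(R + B²) = 5*R + 5*B²)
(-3 - 3)*((2/V(-5, 5) + Y/S(-1)) + 0) = (-3 - 3)*((2/(5*5 + 5*(-5)²) - 32/9/(-1)) + 0) = -6*((2/(25 + 5*25) - 32/9*(-1)) + 0) = -6*((2/(25 + 125) + 32/9) + 0) = -6*((2/150 + 32/9) + 0) = -6*((2*(1/150) + 32/9) + 0) = -6*((1/75 + 32/9) + 0) = -6*(803/225 + 0) = -6*803/225 = -1606/75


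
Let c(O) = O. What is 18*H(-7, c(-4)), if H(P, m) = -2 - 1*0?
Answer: -36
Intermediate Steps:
H(P, m) = -2 (H(P, m) = -2 + 0 = -2)
18*H(-7, c(-4)) = 18*(-2) = -36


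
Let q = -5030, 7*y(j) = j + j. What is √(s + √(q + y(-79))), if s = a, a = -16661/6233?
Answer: √(-5088552637 + 543904046*I*√61894)/43631 ≈ 5.8506 + 6.0747*I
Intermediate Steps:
y(j) = 2*j/7 (y(j) = (j + j)/7 = (2*j)/7 = 2*j/7)
a = -16661/6233 (a = -16661*1/6233 = -16661/6233 ≈ -2.6730)
s = -16661/6233 ≈ -2.6730
√(s + √(q + y(-79))) = √(-16661/6233 + √(-5030 + (2/7)*(-79))) = √(-16661/6233 + √(-5030 - 158/7)) = √(-16661/6233 + √(-35368/7)) = √(-16661/6233 + 2*I*√61894/7)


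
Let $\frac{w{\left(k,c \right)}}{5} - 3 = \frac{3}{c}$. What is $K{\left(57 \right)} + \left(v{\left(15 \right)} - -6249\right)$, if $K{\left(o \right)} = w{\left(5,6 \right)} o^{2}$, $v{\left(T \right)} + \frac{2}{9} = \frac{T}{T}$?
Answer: $\frac{1135931}{18} \approx 63107.0$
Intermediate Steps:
$w{\left(k,c \right)} = 15 + \frac{15}{c}$ ($w{\left(k,c \right)} = 15 + 5 \frac{3}{c} = 15 + \frac{15}{c}$)
$v{\left(T \right)} = \frac{7}{9}$ ($v{\left(T \right)} = - \frac{2}{9} + \frac{T}{T} = - \frac{2}{9} + 1 = \frac{7}{9}$)
$K{\left(o \right)} = \frac{35 o^{2}}{2}$ ($K{\left(o \right)} = \left(15 + \frac{15}{6}\right) o^{2} = \left(15 + 15 \cdot \frac{1}{6}\right) o^{2} = \left(15 + \frac{5}{2}\right) o^{2} = \frac{35 o^{2}}{2}$)
$K{\left(57 \right)} + \left(v{\left(15 \right)} - -6249\right) = \frac{35 \cdot 57^{2}}{2} + \left(\frac{7}{9} - -6249\right) = \frac{35}{2} \cdot 3249 + \left(\frac{7}{9} + 6249\right) = \frac{113715}{2} + \frac{56248}{9} = \frac{1135931}{18}$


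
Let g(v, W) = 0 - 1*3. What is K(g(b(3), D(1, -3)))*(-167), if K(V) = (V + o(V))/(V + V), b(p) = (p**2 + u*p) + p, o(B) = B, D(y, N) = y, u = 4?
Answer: -167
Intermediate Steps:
b(p) = p**2 + 5*p (b(p) = (p**2 + 4*p) + p = p**2 + 5*p)
g(v, W) = -3 (g(v, W) = 0 - 3 = -3)
K(V) = 1 (K(V) = (V + V)/(V + V) = (2*V)/((2*V)) = (2*V)*(1/(2*V)) = 1)
K(g(b(3), D(1, -3)))*(-167) = 1*(-167) = -167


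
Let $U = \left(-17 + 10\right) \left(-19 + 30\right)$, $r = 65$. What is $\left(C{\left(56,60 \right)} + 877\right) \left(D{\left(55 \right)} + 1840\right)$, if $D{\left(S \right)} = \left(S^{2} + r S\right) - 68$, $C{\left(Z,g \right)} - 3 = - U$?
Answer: $8012004$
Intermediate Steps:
$U = -77$ ($U = \left(-7\right) 11 = -77$)
$C{\left(Z,g \right)} = 80$ ($C{\left(Z,g \right)} = 3 - -77 = 3 + 77 = 80$)
$D{\left(S \right)} = -68 + S^{2} + 65 S$ ($D{\left(S \right)} = \left(S^{2} + 65 S\right) - 68 = -68 + S^{2} + 65 S$)
$\left(C{\left(56,60 \right)} + 877\right) \left(D{\left(55 \right)} + 1840\right) = \left(80 + 877\right) \left(\left(-68 + 55^{2} + 65 \cdot 55\right) + 1840\right) = 957 \left(\left(-68 + 3025 + 3575\right) + 1840\right) = 957 \left(6532 + 1840\right) = 957 \cdot 8372 = 8012004$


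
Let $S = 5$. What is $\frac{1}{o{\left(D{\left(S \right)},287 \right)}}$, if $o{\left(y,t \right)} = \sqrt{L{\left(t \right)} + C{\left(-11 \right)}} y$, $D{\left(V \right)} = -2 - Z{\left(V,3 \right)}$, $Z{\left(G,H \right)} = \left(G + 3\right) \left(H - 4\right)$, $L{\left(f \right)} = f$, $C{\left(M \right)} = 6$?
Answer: $\frac{\sqrt{293}}{1758} \approx 0.0097368$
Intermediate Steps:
$Z{\left(G,H \right)} = \left(-4 + H\right) \left(3 + G\right)$ ($Z{\left(G,H \right)} = \left(3 + G\right) \left(-4 + H\right) = \left(-4 + H\right) \left(3 + G\right)$)
$D{\left(V \right)} = 1 + V$ ($D{\left(V \right)} = -2 - \left(-12 - 4 V + 3 \cdot 3 + V 3\right) = -2 - \left(-12 - 4 V + 9 + 3 V\right) = -2 - \left(-3 - V\right) = -2 + \left(3 + V\right) = 1 + V$)
$o{\left(y,t \right)} = y \sqrt{6 + t}$ ($o{\left(y,t \right)} = \sqrt{t + 6} y = \sqrt{6 + t} y = y \sqrt{6 + t}$)
$\frac{1}{o{\left(D{\left(S \right)},287 \right)}} = \frac{1}{\left(1 + 5\right) \sqrt{6 + 287}} = \frac{1}{6 \sqrt{293}} = \frac{\sqrt{293}}{1758}$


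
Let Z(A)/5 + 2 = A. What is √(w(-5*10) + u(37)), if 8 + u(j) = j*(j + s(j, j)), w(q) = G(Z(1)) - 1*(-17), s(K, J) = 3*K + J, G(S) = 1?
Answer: √6855 ≈ 82.795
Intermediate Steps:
Z(A) = -10 + 5*A
s(K, J) = J + 3*K
w(q) = 18 (w(q) = 1 - 1*(-17) = 1 + 17 = 18)
u(j) = -8 + 5*j² (u(j) = -8 + j*(j + (j + 3*j)) = -8 + j*(j + 4*j) = -8 + j*(5*j) = -8 + 5*j²)
√(w(-5*10) + u(37)) = √(18 + (-8 + 5*37²)) = √(18 + (-8 + 5*1369)) = √(18 + (-8 + 6845)) = √(18 + 6837) = √6855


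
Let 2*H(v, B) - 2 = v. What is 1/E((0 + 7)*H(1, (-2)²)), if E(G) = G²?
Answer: 4/441 ≈ 0.0090703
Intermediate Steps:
H(v, B) = 1 + v/2
1/E((0 + 7)*H(1, (-2)²)) = 1/(((0 + 7)*(1 + (½)*1))²) = 1/((7*(1 + ½))²) = 1/((7*(3/2))²) = 1/((21/2)²) = 1/(441/4) = 4/441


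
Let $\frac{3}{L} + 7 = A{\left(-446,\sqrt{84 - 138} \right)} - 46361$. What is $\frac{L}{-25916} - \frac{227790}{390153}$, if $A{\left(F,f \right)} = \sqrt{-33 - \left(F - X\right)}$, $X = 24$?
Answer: $- \frac{45986481392511318}{78764492521405801} + \frac{3 \sqrt{437}}{55719166419092} \approx -0.58385$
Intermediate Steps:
$A{\left(F,f \right)} = \sqrt{-9 - F}$ ($A{\left(F,f \right)} = \sqrt{-33 - \left(-24 + F\right)} = \sqrt{-9 - F}$)
$L = \frac{3}{-46368 + \sqrt{437}}$ ($L = \frac{3}{-7 + \left(\sqrt{-9 - -446} - 46361\right)} = \frac{3}{-7 - \left(46361 - \sqrt{-9 + 446}\right)} = \frac{3}{-7 - \left(46361 - \sqrt{437}\right)} = \frac{3}{-46368 + \sqrt{437}} \approx -6.4729 \cdot 10^{-5}$)
$\frac{L}{-25916} - \frac{227790}{390153} = \frac{- \frac{6048}{93477869} - \frac{3 \sqrt{437}}{2149990987}}{-25916} - \frac{227790}{390153} = \left(- \frac{6048}{93477869} - \frac{3 \sqrt{437}}{2149990987}\right) \left(- \frac{1}{25916}\right) - \frac{75930}{130051} = \left(\frac{1512}{605643113251} + \frac{3 \sqrt{437}}{55719166419092}\right) - \frac{75930}{130051} = - \frac{45986481392511318}{78764492521405801} + \frac{3 \sqrt{437}}{55719166419092}$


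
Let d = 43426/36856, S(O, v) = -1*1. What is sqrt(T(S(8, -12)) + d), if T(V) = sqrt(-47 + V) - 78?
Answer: sqrt(-6521996297 + 339591184*I*sqrt(3))/9214 ≈ 0.39483 + 8.7737*I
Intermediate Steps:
S(O, v) = -1
T(V) = -78 + sqrt(-47 + V)
d = 21713/18428 (d = 43426*(1/36856) = 21713/18428 ≈ 1.1783)
sqrt(T(S(8, -12)) + d) = sqrt((-78 + sqrt(-47 - 1)) + 21713/18428) = sqrt((-78 + sqrt(-48)) + 21713/18428) = sqrt((-78 + 4*I*sqrt(3)) + 21713/18428) = sqrt(-1415671/18428 + 4*I*sqrt(3))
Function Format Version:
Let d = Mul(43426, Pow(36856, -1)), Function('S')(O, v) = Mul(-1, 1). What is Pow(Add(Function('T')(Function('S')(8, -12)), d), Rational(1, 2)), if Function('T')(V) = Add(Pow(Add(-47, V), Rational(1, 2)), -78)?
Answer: Mul(Rational(1, 9214), Pow(Add(-6521996297, Mul(339591184, I, Pow(3, Rational(1, 2)))), Rational(1, 2))) ≈ Add(0.39483, Mul(8.7737, I))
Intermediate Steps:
Function('S')(O, v) = -1
Function('T')(V) = Add(-78, Pow(Add(-47, V), Rational(1, 2)))
d = Rational(21713, 18428) (d = Mul(43426, Rational(1, 36856)) = Rational(21713, 18428) ≈ 1.1783)
Pow(Add(Function('T')(Function('S')(8, -12)), d), Rational(1, 2)) = Pow(Add(Add(-78, Pow(Add(-47, -1), Rational(1, 2))), Rational(21713, 18428)), Rational(1, 2)) = Pow(Add(Add(-78, Pow(-48, Rational(1, 2))), Rational(21713, 18428)), Rational(1, 2)) = Pow(Add(Add(-78, Mul(4, I, Pow(3, Rational(1, 2)))), Rational(21713, 18428)), Rational(1, 2)) = Pow(Add(Rational(-1415671, 18428), Mul(4, I, Pow(3, Rational(1, 2)))), Rational(1, 2))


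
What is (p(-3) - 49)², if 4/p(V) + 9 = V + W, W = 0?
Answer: 21904/9 ≈ 2433.8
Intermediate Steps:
p(V) = 4/(-9 + V) (p(V) = 4/(-9 + (V + 0)) = 4/(-9 + V))
(p(-3) - 49)² = (4/(-9 - 3) - 49)² = (4/(-12) - 49)² = (4*(-1/12) - 49)² = (-⅓ - 49)² = (-148/3)² = 21904/9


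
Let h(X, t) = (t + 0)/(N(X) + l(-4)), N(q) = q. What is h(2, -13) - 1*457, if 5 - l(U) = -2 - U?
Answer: -2298/5 ≈ -459.60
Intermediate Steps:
l(U) = 7 + U (l(U) = 5 - (-2 - U) = 5 + (2 + U) = 7 + U)
h(X, t) = t/(3 + X) (h(X, t) = (t + 0)/(X + (7 - 4)) = t/(X + 3) = t/(3 + X))
h(2, -13) - 1*457 = -13/(3 + 2) - 1*457 = -13/5 - 457 = -2298/5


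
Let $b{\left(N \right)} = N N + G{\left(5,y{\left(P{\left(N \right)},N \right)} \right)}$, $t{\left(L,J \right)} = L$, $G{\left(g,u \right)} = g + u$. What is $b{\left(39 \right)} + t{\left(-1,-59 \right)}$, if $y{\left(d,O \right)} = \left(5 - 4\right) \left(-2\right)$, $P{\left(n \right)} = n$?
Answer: $1523$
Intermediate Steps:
$y{\left(d,O \right)} = -2$ ($y{\left(d,O \right)} = 1 \left(-2\right) = -2$)
$b{\left(N \right)} = 3 + N^{2}$ ($b{\left(N \right)} = N N + \left(5 - 2\right) = N^{2} + 3 = 3 + N^{2}$)
$b{\left(39 \right)} + t{\left(-1,-59 \right)} = \left(3 + 39^{2}\right) - 1 = \left(3 + 1521\right) - 1 = 1524 - 1 = 1523$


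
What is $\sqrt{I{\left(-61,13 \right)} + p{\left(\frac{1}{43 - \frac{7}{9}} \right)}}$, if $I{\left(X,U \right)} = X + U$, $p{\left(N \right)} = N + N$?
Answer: $\frac{i \sqrt{1731090}}{190} \approx 6.9248 i$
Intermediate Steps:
$p{\left(N \right)} = 2 N$
$I{\left(X,U \right)} = U + X$
$\sqrt{I{\left(-61,13 \right)} + p{\left(\frac{1}{43 - \frac{7}{9}} \right)}} = \sqrt{\left(13 - 61\right) + \frac{2}{43 - \frac{7}{9}}} = \sqrt{-48 + \frac{2}{43 - \frac{7}{9}}} = \sqrt{-48 + \frac{2}{\frac{380}{9}}} = \sqrt{-48 + 2 \cdot \frac{9}{380}} = \sqrt{-48 + \frac{9}{190}} = \sqrt{- \frac{9111}{190}} = \frac{i \sqrt{1731090}}{190}$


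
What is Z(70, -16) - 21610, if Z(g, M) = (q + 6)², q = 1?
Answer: -21561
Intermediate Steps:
Z(g, M) = 49 (Z(g, M) = (1 + 6)² = 7² = 49)
Z(70, -16) - 21610 = 49 - 21610 = -21561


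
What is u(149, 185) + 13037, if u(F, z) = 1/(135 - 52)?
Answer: 1082072/83 ≈ 13037.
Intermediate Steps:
u(F, z) = 1/83
u(149, 185) + 13037 = 1/83 + 13037 = 1082072/83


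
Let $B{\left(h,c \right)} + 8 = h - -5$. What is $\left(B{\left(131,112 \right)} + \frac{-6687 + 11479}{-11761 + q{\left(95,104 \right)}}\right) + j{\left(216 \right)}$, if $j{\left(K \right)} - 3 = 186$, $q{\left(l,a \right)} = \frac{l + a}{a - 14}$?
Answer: $\frac{335046967}{1058291} \approx 316.59$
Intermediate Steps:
$q{\left(l,a \right)} = \frac{a + l}{-14 + a}$
$j{\left(K \right)} = 189$ ($j{\left(K \right)} = 3 + 186 = 189$)
$B{\left(h,c \right)} = -3 + h$ ($B{\left(h,c \right)} = -8 + \left(h - -5\right) = -8 + \left(h + 5\right) = -8 + \left(5 + h\right) = -3 + h$)
$\left(B{\left(131,112 \right)} + \frac{-6687 + 11479}{-11761 + q{\left(95,104 \right)}}\right) + j{\left(216 \right)} = \left(\left(-3 + 131\right) + \frac{-6687 + 11479}{-11761 + \frac{104 + 95}{-14 + 104}}\right) + 189 = \left(128 + \frac{4792}{-11761 + \frac{1}{90} \cdot 199}\right) + 189 = \left(128 + \frac{4792}{-11761 + \frac{199}{90}}\right) + 189 = \left(128 + \frac{4792}{- \frac{1058291}{90}}\right) + 189 = \left(128 + 4792 \left(- \frac{90}{1058291}\right)\right) + 189 = \left(128 - \frac{431280}{1058291}\right) + 189 = \frac{135029968}{1058291} + 189 = \frac{335046967}{1058291}$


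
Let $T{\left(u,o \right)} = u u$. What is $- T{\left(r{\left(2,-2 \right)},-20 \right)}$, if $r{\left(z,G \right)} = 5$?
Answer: $-25$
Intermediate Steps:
$T{\left(u,o \right)} = u^{2}$
$- T{\left(r{\left(2,-2 \right)},-20 \right)} = - 5^{2} = \left(-1\right) 25 = -25$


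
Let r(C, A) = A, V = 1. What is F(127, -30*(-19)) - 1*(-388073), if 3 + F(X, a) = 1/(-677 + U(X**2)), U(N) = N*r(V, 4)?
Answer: 24774000731/63839 ≈ 3.8807e+5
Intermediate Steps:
U(N) = 4*N (U(N) = N*4 = 4*N)
F(X, a) = -3 + 1/(-677 + 4*X**2)
F(127, -30*(-19)) - 1*(-388073) = 4*(508 - 3*127**2)/(-677 + 4*127**2) - 1*(-388073) = 4*(508 - 3*16129)/(-677 + 4*16129) + 388073 = 4*(508 - 48387)/(-677 + 64516) + 388073 = 4*(-47879)/63839 + 388073 = 4*(1/63839)*(-47879) + 388073 = -191516/63839 + 388073 = 24774000731/63839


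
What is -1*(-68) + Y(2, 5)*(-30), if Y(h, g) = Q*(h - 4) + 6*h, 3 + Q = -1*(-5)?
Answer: -172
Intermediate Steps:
Q = 2 (Q = -3 - 1*(-5) = -3 + 5 = 2)
Y(h, g) = -8 + 8*h (Y(h, g) = 2*(h - 4) + 6*h = 2*(-4 + h) + 6*h = (-8 + 2*h) + 6*h = -8 + 8*h)
-1*(-68) + Y(2, 5)*(-30) = -1*(-68) + (-8 + 8*2)*(-30) = 68 + (-8 + 16)*(-30) = 68 + 8*(-30) = 68 - 240 = -172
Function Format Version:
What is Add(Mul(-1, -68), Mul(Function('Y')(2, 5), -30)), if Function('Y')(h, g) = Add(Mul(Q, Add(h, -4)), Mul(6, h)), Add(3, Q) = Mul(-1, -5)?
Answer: -172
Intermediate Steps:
Q = 2 (Q = Add(-3, Mul(-1, -5)) = Add(-3, 5) = 2)
Function('Y')(h, g) = Add(-8, Mul(8, h)) (Function('Y')(h, g) = Add(Mul(2, Add(h, -4)), Mul(6, h)) = Add(Mul(2, Add(-4, h)), Mul(6, h)) = Add(Add(-8, Mul(2, h)), Mul(6, h)) = Add(-8, Mul(8, h)))
Add(Mul(-1, -68), Mul(Function('Y')(2, 5), -30)) = Add(Mul(-1, -68), Mul(Add(-8, Mul(8, 2)), -30)) = Add(68, Mul(Add(-8, 16), -30)) = Add(68, Mul(8, -30)) = Add(68, -240) = -172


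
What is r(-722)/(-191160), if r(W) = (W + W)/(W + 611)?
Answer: -361/5304690 ≈ -6.8053e-5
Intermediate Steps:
r(W) = 2*W/(611 + W) (r(W) = (2*W)/(611 + W) = 2*W/(611 + W))
r(-722)/(-191160) = (2*(-722)/(611 - 722))/(-191160) = (2*(-722)/(-111))*(-1/191160) = (2*(-722)*(-1/111))*(-1/191160) = (1444/111)*(-1/191160) = -361/5304690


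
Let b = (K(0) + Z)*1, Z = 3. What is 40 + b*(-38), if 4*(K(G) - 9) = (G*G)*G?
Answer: -416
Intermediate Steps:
K(G) = 9 + G**3/4 (K(G) = 9 + ((G*G)*G)/4 = 9 + (G**2*G)/4 = 9 + G**3/4)
b = 12 (b = ((9 + (1/4)*0**3) + 3)*1 = ((9 + (1/4)*0) + 3)*1 = ((9 + 0) + 3)*1 = (9 + 3)*1 = 12*1 = 12)
40 + b*(-38) = 40 + 12*(-38) = 40 - 456 = -416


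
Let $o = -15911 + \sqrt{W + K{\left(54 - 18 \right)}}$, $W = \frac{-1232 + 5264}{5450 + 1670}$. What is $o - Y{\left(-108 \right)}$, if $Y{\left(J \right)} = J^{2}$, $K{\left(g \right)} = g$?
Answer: $-27575 + \frac{12 \sqrt{50285}}{445} \approx -27569.0$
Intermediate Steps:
$W = \frac{252}{445}$ ($W = \frac{4032}{7120} = 4032 \cdot \frac{1}{7120} = \frac{252}{445} \approx 0.56629$)
$o = -15911 + \frac{12 \sqrt{50285}}{445}$ ($o = -15911 + \sqrt{\frac{252}{445} + \left(54 - 18\right)} = -15911 + \sqrt{\frac{252}{445} + 36} = -15911 + \sqrt{\frac{16272}{445}} = -15911 + \frac{12 \sqrt{50285}}{445} \approx -15905.0$)
$o - Y{\left(-108 \right)} = \left(-15911 + \frac{12 \sqrt{50285}}{445}\right) - \left(-108\right)^{2} = \left(-15911 + \frac{12 \sqrt{50285}}{445}\right) - 11664 = -27575 + \frac{12 \sqrt{50285}}{445}$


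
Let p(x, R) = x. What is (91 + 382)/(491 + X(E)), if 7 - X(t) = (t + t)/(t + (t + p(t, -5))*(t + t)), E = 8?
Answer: 15609/16432 ≈ 0.94991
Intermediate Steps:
X(t) = 7 - 2*t/(t + 4*t²) (X(t) = 7 - (t + t)/(t + (t + t)*(t + t)) = 7 - 2*t/(t + (2*t)*(2*t)) = 7 - 2*t/(t + 4*t²))
(91 + 382)/(491 + X(E)) = (91 + 382)/(491 + (5 + 28*8)/(1 + 4*8)) = 473/(491 + (5 + 224)/(1 + 32)) = 473/(491 + 229/33) = 473/(16432/33) = 473*(33/16432) = 15609/16432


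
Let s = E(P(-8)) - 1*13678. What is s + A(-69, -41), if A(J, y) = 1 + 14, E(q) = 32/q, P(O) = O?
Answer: -13667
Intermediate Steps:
s = -13682 (s = 32/(-8) - 1*13678 = 32*(-⅛) - 13678 = -4 - 13678 = -13682)
A(J, y) = 15
s + A(-69, -41) = -13682 + 15 = -13667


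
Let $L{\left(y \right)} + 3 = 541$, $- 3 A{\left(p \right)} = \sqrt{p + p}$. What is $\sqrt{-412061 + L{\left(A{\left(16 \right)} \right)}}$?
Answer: $i \sqrt{411523} \approx 641.5 i$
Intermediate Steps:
$A{\left(p \right)} = - \frac{\sqrt{2} \sqrt{p}}{3}$ ($A{\left(p \right)} = - \frac{\sqrt{p + p}}{3} = - \frac{\sqrt{2 p}}{3} = - \frac{\sqrt{2} \sqrt{p}}{3}$)
$L{\left(y \right)} = 538$ ($L{\left(y \right)} = -3 + 541 = 538$)
$\sqrt{-412061 + L{\left(A{\left(16 \right)} \right)}} = \sqrt{-412061 + 538} = \sqrt{-411523} = i \sqrt{411523}$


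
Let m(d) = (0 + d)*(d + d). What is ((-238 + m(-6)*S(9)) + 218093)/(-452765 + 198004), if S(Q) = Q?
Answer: -218503/254761 ≈ -0.85768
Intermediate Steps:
m(d) = 2*d² (m(d) = d*(2*d) = 2*d²)
((-238 + m(-6)*S(9)) + 218093)/(-452765 + 198004) = ((-238 + (2*(-6)²)*9) + 218093)/(-452765 + 198004) = ((-238 + (2*36)*9) + 218093)/(-254761) = ((-238 + 72*9) + 218093)*(-1/254761) = ((-238 + 648) + 218093)*(-1/254761) = (410 + 218093)*(-1/254761) = 218503*(-1/254761) = -218503/254761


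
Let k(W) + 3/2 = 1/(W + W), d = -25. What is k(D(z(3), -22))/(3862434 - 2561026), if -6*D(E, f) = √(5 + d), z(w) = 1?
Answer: -3/2602816 + 3*I*√5/13014080 ≈ -1.1526e-6 + 5.1546e-7*I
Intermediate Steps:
D(E, f) = -I*√5/3 (D(E, f) = -√(5 - 25)/6 = -I*√5/3)
k(W) = -3/2 + 1/(2*W) (k(W) = -3/2 + 1/(W + W) = -3/2 + 1/(2*W))
k(D(z(3), -22))/(3862434 - 2561026) = ((1 - (-1)*I*√5)/(2*((-I*√5/3))))/(3862434 - 2561026) = ((3*I*√5/5)*(1 + I*√5)/2)/1301408 = (3*I*√5*(1 + I*√5)/10)*(1/1301408) = 3*I*√5*(1 + I*√5)/13014080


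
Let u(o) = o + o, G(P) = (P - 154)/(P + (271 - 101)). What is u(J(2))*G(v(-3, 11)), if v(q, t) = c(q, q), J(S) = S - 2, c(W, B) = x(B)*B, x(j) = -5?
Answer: 0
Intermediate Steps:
c(W, B) = -5*B
J(S) = -2 + S
v(q, t) = -5*q
G(P) = (-154 + P)/(170 + P) (G(P) = (-154 + P)/(P + 170) = (-154 + P)/(170 + P))
u(o) = 2*o
u(J(2))*G(v(-3, 11)) = (2*(-2 + 2))*((-154 - 5*(-3))/(170 - 5*(-3))) = (2*0)*((-154 + 15)/(170 + 15)) = 0*(-139/185) = 0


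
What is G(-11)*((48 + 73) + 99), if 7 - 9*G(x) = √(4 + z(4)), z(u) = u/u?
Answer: 1540/9 - 220*√5/9 ≈ 116.45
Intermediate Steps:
z(u) = 1
G(x) = 7/9 - √5/9 (G(x) = 7/9 - √(4 + 1)/9 = 7/9 - √5/9)
G(-11)*((48 + 73) + 99) = (7/9 - √5/9)*((48 + 73) + 99) = (7/9 - √5/9)*(121 + 99) = (7/9 - √5/9)*220 = 1540/9 - 220*√5/9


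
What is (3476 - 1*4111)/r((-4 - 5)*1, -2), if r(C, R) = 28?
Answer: -635/28 ≈ -22.679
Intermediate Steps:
(3476 - 1*4111)/r((-4 - 5)*1, -2) = (3476 - 1*4111)/28 = (3476 - 4111)*(1/28) = -635*1/28 = -635/28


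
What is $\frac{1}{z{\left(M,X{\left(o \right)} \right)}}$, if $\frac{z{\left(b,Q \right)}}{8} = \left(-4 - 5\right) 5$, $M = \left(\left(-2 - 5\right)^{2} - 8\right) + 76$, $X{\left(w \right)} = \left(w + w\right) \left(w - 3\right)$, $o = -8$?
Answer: $- \frac{1}{360} \approx -0.0027778$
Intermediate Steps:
$X{\left(w \right)} = 2 w \left(-3 + w\right)$
$M = 117$ ($M = \left(\left(-7\right)^{2} - 8\right) + 76 = \left(49 - 8\right) + 76 = 41 + 76 = 117$)
$z{\left(b,Q \right)} = -360$ ($z{\left(b,Q \right)} = 8 \left(-4 - 5\right) 5 = 8 \left(\left(-9\right) 5\right) = 8 \left(-45\right) = -360$)
$\frac{1}{z{\left(M,X{\left(o \right)} \right)}} = \frac{1}{-360} = - \frac{1}{360}$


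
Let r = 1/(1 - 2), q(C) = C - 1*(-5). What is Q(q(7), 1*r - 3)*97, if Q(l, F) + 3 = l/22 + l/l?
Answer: -1552/11 ≈ -141.09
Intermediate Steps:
q(C) = 5 + C (q(C) = C + 5 = 5 + C)
r = -1 (r = 1/(-1) = -1)
Q(l, F) = -2 + l/22 (Q(l, F) = -3 + (l/22 + l/l) = -3 + (l*(1/22) + 1) = -3 + (l/22 + 1) = -3 + (1 + l/22) = -2 + l/22)
Q(q(7), 1*r - 3)*97 = (-2 + (5 + 7)/22)*97 = (-2 + (1/22)*12)*97 = (-2 + 6/11)*97 = -16/11*97 = -1552/11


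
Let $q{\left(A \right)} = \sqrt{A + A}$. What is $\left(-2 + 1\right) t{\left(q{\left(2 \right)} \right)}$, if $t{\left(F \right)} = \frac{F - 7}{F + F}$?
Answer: $\frac{5}{4} \approx 1.25$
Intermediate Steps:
$q{\left(A \right)} = \sqrt{2} \sqrt{A}$ ($q{\left(A \right)} = \sqrt{2 A} = \sqrt{2} \sqrt{A}$)
$t{\left(F \right)} = \frac{-7 + F}{2 F}$
$\left(-2 + 1\right) t{\left(q{\left(2 \right)} \right)} = \left(-2 + 1\right) \frac{-7 + \sqrt{2} \sqrt{2}}{2 \sqrt{2} \sqrt{2}} = - \frac{-7 + 2}{2 \cdot 2} = - \frac{-5}{2 \cdot 2} = \left(-1\right) \left(- \frac{5}{4}\right) = \frac{5}{4}$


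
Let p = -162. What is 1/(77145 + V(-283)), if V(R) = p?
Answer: 1/76983 ≈ 1.2990e-5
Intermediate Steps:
V(R) = -162
1/(77145 + V(-283)) = 1/(77145 - 162) = 1/76983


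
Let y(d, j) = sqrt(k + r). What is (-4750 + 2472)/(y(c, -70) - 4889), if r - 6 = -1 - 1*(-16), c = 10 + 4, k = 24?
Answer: 5568571/11951138 + 3417*sqrt(5)/11951138 ≈ 0.46658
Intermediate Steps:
c = 14
r = 21 (r = 6 + (-1 - 1*(-16)) = 6 + (-1 + 16) = 6 + 15 = 21)
y(d, j) = 3*sqrt(5) (y(d, j) = sqrt(24 + 21) = sqrt(45) = 3*sqrt(5))
(-4750 + 2472)/(y(c, -70) - 4889) = (-4750 + 2472)/(3*sqrt(5) - 4889) = -2278/(-4889 + 3*sqrt(5))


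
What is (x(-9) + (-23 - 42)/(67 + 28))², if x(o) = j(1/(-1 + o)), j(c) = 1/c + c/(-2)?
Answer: 16329681/144400 ≈ 113.09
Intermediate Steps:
j(c) = 1/c - c/2 (j(c) = 1/c + c*(-½) = 1/c - c/2)
x(o) = -1 + o - 1/(2*(-1 + o)) (x(o) = 1/(1/(-1 + o)) - 1/(2*(-1 + o)) = (-1 + o) - 1/(2*(-1 + o)) = -1 + o - 1/(2*(-1 + o)))
(x(-9) + (-23 - 42)/(67 + 28))² = ((-1 - 9 - 1/(-2 + 2*(-9))) + (-23 - 42)/(67 + 28))² = ((-1 - 9 - 1/(-2 - 18)) - 65/95)² = ((-1 - 9 - 1/(-20)) - 65*1/95)² = ((-1 - 9 - 1*(-1/20)) - 13/19)² = ((-1 - 9 + 1/20) - 13/19)² = (-199/20 - 13/19)² = (-4041/380)² = 16329681/144400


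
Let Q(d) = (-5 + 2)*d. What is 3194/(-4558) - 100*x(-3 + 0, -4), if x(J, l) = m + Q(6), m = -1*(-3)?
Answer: 3416903/2279 ≈ 1499.3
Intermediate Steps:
m = 3
Q(d) = -3*d
x(J, l) = -15 (x(J, l) = 3 - 3*6 = 3 - 18 = -15)
3194/(-4558) - 100*x(-3 + 0, -4) = 3194/(-4558) - 100*(-15) = 3194*(-1/4558) + 1500 = -1597/2279 + 1500 = 3416903/2279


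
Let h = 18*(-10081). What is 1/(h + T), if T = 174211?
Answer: -1/7247 ≈ -0.00013799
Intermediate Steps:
h = -181458
1/(h + T) = 1/(-181458 + 174211) = 1/(-7247) = -1/7247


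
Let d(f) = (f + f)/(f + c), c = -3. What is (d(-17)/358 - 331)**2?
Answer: 1404137311369/12816400 ≈ 1.0956e+5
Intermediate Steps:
d(f) = 2*f/(-3 + f) (d(f) = (f + f)/(f - 3) = (2*f)/(-3 + f) = 2*f/(-3 + f))
(d(-17)/358 - 331)**2 = ((2*(-17)/(-3 - 17))/358 - 331)**2 = ((2*(-17)/(-20))*(1/358) - 331)**2 = ((2*(-17)*(-1/20))*(1/358) - 331)**2 = ((17/10)*(1/358) - 331)**2 = (17/3580 - 331)**2 = (-1184963/3580)**2 = 1404137311369/12816400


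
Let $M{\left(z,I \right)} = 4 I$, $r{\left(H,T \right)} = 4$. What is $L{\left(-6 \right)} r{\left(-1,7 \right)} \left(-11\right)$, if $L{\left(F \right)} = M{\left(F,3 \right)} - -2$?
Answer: $-616$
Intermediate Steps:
$L{\left(F \right)} = 14$ ($L{\left(F \right)} = 4 \cdot 3 - -2 = 12 + 2 = 14$)
$L{\left(-6 \right)} r{\left(-1,7 \right)} \left(-11\right) = 14 \cdot 4 \left(-11\right) = 56 \left(-11\right) = -616$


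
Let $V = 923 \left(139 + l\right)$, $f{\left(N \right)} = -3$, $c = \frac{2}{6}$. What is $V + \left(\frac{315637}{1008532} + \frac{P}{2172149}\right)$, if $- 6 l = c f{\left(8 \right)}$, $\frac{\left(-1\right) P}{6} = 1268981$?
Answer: $\frac{17227831001892197}{134123373996} \approx 1.2845 \cdot 10^{5}$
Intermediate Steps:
$P = -7613886$ ($P = \left(-6\right) 1268981 = -7613886$)
$c = \frac{1}{3}$ ($c = 2 \cdot \frac{1}{6} = \frac{1}{3} \approx 0.33333$)
$l = \frac{1}{6}$ ($l = - \frac{\frac{1}{3} \left(-3\right)}{6} = \left(- \frac{1}{6}\right) \left(-1\right) = \frac{1}{6} \approx 0.16667$)
$V = \frac{770705}{6}$ ($V = 923 \left(139 + \frac{1}{6}\right) = 923 \cdot \frac{835}{6} = \frac{770705}{6} \approx 1.2845 \cdot 10^{5}$)
$V + \left(\frac{315637}{1008532} + \frac{P}{2172149}\right) = \frac{770705}{6} + \left(\frac{315637}{1008532} - \frac{7613886}{2172149}\right) = \frac{770705}{6} + \left(315637 \cdot \frac{1}{1008532} - \frac{1087698}{310307}\right) = \frac{770705}{6} + \left(\frac{45091}{144076} - \frac{1087698}{310307}\right) = \frac{770705}{6} - \frac{142719124111}{44707791332} = \frac{17227831001892197}{134123373996}$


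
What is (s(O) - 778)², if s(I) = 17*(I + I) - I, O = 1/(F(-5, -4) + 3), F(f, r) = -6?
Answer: 622521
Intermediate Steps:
O = -⅓ (O = 1/(-6 + 3) = 1/(-3) = -⅓ ≈ -0.33333)
s(I) = 33*I (s(I) = 17*(2*I) - I = 34*I - I = 33*I)
(s(O) - 778)² = (33*(-⅓) - 778)² = (-11 - 778)² = (-789)² = 622521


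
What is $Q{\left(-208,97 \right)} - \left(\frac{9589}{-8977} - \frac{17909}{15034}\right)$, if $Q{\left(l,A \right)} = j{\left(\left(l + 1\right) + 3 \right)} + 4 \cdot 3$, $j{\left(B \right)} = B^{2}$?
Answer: $\frac{5618428885023}{134960218} \approx 41630.0$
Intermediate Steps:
$Q{\left(l,A \right)} = 12 + \left(4 + l\right)^{2}$ ($Q{\left(l,A \right)} = \left(\left(l + 1\right) + 3\right)^{2} + 4 \cdot 3 = \left(\left(1 + l\right) + 3\right)^{2} + 12 = \left(4 + l\right)^{2} + 12 = 12 + \left(4 + l\right)^{2}$)
$Q{\left(-208,97 \right)} - \left(\frac{9589}{-8977} - \frac{17909}{15034}\right) = \left(12 + \left(4 - 208\right)^{2}\right) - \left(\frac{9589}{-8977} - \frac{17909}{15034}\right) = \left(12 + \left(-204\right)^{2}\right) - \left(9589 \left(- \frac{1}{8977}\right) - \frac{17909}{15034}\right) = \left(12 + 41616\right) - \left(- \frac{9589}{8977} - \frac{17909}{15034}\right) = 41628 - - \frac{304930119}{134960218} = 41628 + \frac{304930119}{134960218} = \frac{5618428885023}{134960218}$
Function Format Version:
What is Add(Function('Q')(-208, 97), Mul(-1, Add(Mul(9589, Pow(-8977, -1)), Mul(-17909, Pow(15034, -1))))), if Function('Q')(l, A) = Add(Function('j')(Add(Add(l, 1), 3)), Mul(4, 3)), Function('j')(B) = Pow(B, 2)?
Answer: Rational(5618428885023, 134960218) ≈ 41630.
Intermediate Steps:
Function('Q')(l, A) = Add(12, Pow(Add(4, l), 2)) (Function('Q')(l, A) = Add(Pow(Add(Add(l, 1), 3), 2), Mul(4, 3)) = Add(Pow(Add(Add(1, l), 3), 2), 12) = Add(Pow(Add(4, l), 2), 12) = Add(12, Pow(Add(4, l), 2)))
Add(Function('Q')(-208, 97), Mul(-1, Add(Mul(9589, Pow(-8977, -1)), Mul(-17909, Pow(15034, -1))))) = Add(Add(12, Pow(Add(4, -208), 2)), Mul(-1, Add(Mul(9589, Pow(-8977, -1)), Mul(-17909, Pow(15034, -1))))) = Add(Add(12, Pow(-204, 2)), Mul(-1, Add(Mul(9589, Rational(-1, 8977)), Mul(-17909, Rational(1, 15034))))) = Add(Add(12, 41616), Mul(-1, Add(Rational(-9589, 8977), Rational(-17909, 15034)))) = Add(41628, Mul(-1, Rational(-304930119, 134960218))) = Add(41628, Rational(304930119, 134960218)) = Rational(5618428885023, 134960218)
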